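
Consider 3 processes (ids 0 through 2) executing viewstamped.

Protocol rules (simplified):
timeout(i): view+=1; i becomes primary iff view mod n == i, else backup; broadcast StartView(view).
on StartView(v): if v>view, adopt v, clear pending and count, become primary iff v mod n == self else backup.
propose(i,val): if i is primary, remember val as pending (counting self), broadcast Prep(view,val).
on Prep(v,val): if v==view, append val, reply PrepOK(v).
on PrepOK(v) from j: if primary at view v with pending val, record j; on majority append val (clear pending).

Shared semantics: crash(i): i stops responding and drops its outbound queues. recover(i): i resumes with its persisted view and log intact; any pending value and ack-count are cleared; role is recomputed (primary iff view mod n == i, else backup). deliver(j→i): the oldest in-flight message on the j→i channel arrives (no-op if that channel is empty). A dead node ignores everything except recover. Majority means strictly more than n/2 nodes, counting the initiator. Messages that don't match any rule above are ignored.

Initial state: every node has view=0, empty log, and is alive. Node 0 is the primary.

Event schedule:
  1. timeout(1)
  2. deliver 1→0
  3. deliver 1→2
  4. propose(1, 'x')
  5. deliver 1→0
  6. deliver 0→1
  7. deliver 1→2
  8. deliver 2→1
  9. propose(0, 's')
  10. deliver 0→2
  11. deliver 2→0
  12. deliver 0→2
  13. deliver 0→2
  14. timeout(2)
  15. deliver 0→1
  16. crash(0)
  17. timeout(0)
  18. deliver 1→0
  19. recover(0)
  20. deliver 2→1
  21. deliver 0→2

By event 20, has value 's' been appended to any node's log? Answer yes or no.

after 1 — timeout(1): n1:prim/v1/[-]
after 2 — deliver 1→0: n0:back/v1/[-]
after 3 — deliver 1→2: n2:back/v1/[-]
after 4 — propose(1,'x'): ·
after 5 — deliver 1→0: n0:back/v1/[x]
after 6 — deliver 0→1: n1:prim/v1/[x]
after 7 — deliver 1→2: n2:back/v1/[x]
after 8 — deliver 2→1: ·
after 9 — propose(0,'s'): ·
after 10 — deliver 0→2: ·
after 11 — deliver 2→0: ·
after 12 — deliver 0→2: ·
after 13 — deliver 0→2: ·
after 14 — timeout(2): n2:prim/v2/[x]
after 15 — deliver 0→1: ·
after 16 — crash(0): n0:✗back/v1/[x]
after 17 — timeout(0): ·
after 18 — deliver 1→0: ·
after 19 — recover(0): n0:back/v1/[x]
after 20 — deliver 2→1: n1:back/v2/[x]

no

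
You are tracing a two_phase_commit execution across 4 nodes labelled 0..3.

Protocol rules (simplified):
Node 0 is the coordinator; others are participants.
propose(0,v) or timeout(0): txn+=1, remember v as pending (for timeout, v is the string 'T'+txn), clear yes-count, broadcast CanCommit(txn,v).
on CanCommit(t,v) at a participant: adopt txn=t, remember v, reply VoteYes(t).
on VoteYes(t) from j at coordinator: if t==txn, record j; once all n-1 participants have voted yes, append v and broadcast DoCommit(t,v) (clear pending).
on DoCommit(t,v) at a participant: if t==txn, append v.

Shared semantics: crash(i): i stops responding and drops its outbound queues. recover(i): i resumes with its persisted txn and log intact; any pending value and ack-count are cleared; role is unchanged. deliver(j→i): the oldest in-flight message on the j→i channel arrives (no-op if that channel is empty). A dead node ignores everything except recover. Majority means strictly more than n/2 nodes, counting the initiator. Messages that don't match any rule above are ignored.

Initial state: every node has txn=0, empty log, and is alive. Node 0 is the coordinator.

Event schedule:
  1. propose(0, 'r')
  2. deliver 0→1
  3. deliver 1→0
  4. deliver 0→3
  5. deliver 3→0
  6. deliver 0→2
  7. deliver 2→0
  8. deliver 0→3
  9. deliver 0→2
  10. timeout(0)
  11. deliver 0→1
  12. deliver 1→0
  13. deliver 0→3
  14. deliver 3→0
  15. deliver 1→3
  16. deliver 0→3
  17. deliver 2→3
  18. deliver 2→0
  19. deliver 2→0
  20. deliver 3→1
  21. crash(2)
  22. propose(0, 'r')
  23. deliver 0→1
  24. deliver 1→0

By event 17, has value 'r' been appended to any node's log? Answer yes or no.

yes

1. propose(0,'r'):  <0:coor t1 ->
2. deliver 0→1:  <1:part t1 ->
3. deliver 1→0:  nop
4. deliver 0→3:  <3:part t1 ->
5. deliver 3→0:  nop
6. deliver 0→2:  <2:part t1 ->
7. deliver 2→0:  <0:coor t1 r>
8. deliver 0→3:  <3:part t1 r>
9. deliver 0→2:  <2:part t1 r>
10. timeout(0):  <0:coor t2 r>
11. deliver 0→1:  <1:part t1 r>
12. deliver 1→0:  nop
13. deliver 0→3:  <3:part t2 r>
14. deliver 3→0:  nop
15. deliver 1→3:  nop
16. deliver 0→3:  nop
17. deliver 2→3:  nop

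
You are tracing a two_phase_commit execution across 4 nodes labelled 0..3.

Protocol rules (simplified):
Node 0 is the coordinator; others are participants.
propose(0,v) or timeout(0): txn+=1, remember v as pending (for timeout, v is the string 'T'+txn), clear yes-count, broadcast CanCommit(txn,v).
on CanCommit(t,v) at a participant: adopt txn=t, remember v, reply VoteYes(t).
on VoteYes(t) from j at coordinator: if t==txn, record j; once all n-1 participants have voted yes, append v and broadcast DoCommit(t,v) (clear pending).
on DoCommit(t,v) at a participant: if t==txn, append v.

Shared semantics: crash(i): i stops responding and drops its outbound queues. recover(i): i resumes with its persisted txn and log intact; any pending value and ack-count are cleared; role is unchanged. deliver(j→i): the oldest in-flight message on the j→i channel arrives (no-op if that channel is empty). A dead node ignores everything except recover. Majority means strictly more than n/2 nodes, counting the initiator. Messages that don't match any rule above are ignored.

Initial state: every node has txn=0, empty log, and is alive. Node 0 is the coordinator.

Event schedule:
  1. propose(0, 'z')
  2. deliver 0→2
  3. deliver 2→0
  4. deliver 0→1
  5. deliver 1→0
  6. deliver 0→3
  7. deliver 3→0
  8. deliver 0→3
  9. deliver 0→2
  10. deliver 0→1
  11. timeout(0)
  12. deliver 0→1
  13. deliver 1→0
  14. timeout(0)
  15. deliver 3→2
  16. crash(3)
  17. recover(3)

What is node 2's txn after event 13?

1. propose(0,'z'):  <0:coor t1 ->
2. deliver 0→2:  <2:part t1 ->
3. deliver 2→0:  nop
4. deliver 0→1:  <1:part t1 ->
5. deliver 1→0:  nop
6. deliver 0→3:  <3:part t1 ->
7. deliver 3→0:  <0:coor t1 z>
8. deliver 0→3:  <3:part t1 z>
9. deliver 0→2:  <2:part t1 z>
10. deliver 0→1:  <1:part t1 z>
11. timeout(0):  <0:coor t2 z>
12. deliver 0→1:  <1:part t2 z>
13. deliver 1→0:  nop

1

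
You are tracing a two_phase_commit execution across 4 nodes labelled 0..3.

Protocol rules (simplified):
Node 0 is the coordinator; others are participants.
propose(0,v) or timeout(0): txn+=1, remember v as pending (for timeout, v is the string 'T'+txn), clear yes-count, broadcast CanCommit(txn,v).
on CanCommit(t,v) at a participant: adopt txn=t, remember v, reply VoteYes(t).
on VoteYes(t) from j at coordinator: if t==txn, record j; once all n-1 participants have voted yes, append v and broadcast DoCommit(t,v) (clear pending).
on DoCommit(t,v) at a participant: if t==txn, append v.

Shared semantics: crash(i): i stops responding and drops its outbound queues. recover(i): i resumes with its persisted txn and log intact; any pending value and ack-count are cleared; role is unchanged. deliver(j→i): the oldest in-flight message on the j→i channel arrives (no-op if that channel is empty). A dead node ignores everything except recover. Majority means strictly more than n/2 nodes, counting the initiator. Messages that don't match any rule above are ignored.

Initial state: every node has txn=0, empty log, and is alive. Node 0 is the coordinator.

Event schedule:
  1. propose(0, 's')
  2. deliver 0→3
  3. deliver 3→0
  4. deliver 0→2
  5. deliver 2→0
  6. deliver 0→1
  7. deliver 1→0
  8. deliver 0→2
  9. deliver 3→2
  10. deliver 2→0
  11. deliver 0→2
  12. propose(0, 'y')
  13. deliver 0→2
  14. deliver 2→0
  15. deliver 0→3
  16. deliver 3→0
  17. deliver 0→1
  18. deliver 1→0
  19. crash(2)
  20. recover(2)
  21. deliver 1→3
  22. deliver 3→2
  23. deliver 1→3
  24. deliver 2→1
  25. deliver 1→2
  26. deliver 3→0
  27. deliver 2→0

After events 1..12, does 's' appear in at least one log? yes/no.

yes

e1 propose(0,'s'): 0[coor,t=1,-]
e2 deliver 0→3: 3[part,t=1,-]
e3 deliver 3→0: ·
e4 deliver 0→2: 2[part,t=1,-]
e5 deliver 2→0: ·
e6 deliver 0→1: 1[part,t=1,-]
e7 deliver 1→0: 0[coor,t=1,s]
e8 deliver 0→2: 2[part,t=1,s]
e9 deliver 3→2: ·
e10 deliver 2→0: ·
e11 deliver 0→2: ·
e12 propose(0,'y'): 0[coor,t=2,s]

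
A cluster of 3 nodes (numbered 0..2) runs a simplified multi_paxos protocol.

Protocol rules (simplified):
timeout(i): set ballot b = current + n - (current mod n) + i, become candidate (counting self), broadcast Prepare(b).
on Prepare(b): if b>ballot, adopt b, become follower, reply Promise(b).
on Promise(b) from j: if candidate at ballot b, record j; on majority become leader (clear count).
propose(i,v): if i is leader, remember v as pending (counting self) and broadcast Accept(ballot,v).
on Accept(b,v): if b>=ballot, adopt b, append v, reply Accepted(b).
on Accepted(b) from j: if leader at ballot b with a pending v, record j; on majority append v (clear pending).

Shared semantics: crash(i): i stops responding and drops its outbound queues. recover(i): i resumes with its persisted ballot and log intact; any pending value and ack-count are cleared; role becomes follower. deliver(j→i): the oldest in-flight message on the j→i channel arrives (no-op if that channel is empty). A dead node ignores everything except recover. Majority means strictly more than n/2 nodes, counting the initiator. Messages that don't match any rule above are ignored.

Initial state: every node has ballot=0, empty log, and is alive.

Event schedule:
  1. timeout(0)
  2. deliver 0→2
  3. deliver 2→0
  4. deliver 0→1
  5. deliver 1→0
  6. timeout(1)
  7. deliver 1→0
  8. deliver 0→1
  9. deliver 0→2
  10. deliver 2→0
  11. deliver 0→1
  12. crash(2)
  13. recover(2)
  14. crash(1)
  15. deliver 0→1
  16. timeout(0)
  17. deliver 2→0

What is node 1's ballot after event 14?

7

step 1 timeout(0): 0={cand,b=3,log=-}
step 2 deliver 0→2: 2={foll,b=3,log=-}
step 3 deliver 2→0: 0={lead,b=3,log=-}
step 4 deliver 0→1: 1={foll,b=3,log=-}
step 5 deliver 1→0: —
step 6 timeout(1): 1={cand,b=7,log=-}
step 7 deliver 1→0: 0={foll,b=7,log=-}
step 8 deliver 0→1: 1={lead,b=7,log=-}
step 9 deliver 0→2: —
step 10 deliver 2→0: —
step 11 deliver 0→1: —
step 12 crash(2): 2={✗foll,b=3,log=-}
step 13 recover(2): 2={foll,b=3,log=-}
step 14 crash(1): 1={✗lead,b=7,log=-}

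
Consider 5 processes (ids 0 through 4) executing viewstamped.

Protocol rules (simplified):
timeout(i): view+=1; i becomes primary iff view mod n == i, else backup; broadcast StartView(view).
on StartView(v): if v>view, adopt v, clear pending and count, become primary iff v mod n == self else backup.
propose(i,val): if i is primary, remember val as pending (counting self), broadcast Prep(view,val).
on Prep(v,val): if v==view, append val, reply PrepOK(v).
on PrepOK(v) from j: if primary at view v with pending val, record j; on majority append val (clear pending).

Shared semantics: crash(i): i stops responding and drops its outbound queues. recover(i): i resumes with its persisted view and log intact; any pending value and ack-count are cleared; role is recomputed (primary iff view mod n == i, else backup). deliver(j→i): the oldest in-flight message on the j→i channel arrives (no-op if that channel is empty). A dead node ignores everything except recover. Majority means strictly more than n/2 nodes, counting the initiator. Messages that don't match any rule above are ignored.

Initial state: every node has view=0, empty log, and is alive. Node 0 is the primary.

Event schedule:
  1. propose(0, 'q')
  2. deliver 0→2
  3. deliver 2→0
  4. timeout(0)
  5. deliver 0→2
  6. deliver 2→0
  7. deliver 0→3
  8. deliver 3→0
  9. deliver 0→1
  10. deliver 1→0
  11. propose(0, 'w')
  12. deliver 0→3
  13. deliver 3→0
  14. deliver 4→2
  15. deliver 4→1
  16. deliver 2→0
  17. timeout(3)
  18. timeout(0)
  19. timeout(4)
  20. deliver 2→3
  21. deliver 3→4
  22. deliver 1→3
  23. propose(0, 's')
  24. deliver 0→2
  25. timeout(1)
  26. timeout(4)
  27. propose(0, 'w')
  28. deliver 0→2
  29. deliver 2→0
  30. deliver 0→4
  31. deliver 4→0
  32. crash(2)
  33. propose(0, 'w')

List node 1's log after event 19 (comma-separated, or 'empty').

[1] propose(0,'q') → ∅
[2] deliver 0→2 → N2(back v0 [q])
[3] deliver 2→0 → ∅
[4] timeout(0) → N0(back v1 [-])
[5] deliver 0→2 → N2(back v1 [q])
[6] deliver 2→0 → ∅
[7] deliver 0→3 → N3(back v0 [q])
[8] deliver 3→0 → ∅
[9] deliver 0→1 → N1(back v0 [q])
[10] deliver 1→0 → ∅
[11] propose(0,'w') → ∅
[12] deliver 0→3 → N3(back v1 [q])
[13] deliver 3→0 → ∅
[14] deliver 4→2 → ∅
[15] deliver 4→1 → ∅
[16] deliver 2→0 → ∅
[17] timeout(3) → N3(back v2 [q])
[18] timeout(0) → N0(back v2 [-])
[19] timeout(4) → N4(back v1 [-])

q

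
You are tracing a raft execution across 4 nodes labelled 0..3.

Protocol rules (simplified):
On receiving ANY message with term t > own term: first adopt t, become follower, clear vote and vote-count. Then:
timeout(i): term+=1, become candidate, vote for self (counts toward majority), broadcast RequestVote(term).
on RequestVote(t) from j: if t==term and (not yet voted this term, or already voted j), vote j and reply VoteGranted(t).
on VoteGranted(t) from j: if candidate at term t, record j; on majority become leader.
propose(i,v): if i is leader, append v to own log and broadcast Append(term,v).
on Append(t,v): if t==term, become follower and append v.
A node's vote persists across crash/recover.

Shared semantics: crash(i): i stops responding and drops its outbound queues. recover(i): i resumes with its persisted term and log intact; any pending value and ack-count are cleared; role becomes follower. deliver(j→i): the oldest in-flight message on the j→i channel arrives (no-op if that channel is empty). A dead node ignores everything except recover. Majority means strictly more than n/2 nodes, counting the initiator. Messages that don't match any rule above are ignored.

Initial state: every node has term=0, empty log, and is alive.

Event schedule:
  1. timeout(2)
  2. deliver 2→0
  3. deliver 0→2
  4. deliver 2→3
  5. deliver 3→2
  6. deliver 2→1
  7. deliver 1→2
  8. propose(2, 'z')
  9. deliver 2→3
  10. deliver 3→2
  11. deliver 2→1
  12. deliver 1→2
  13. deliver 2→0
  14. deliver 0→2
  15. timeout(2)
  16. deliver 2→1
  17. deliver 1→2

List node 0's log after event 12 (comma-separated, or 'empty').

[1] timeout(2) → N2(cand t1 [-])
[2] deliver 2→0 → N0(foll t1 [-])
[3] deliver 0→2 → ∅
[4] deliver 2→3 → N3(foll t1 [-])
[5] deliver 3→2 → N2(lead t1 [-])
[6] deliver 2→1 → N1(foll t1 [-])
[7] deliver 1→2 → ∅
[8] propose(2,'z') → N2(lead t1 [z])
[9] deliver 2→3 → N3(foll t1 [z])
[10] deliver 3→2 → ∅
[11] deliver 2→1 → N1(foll t1 [z])
[12] deliver 1→2 → ∅

empty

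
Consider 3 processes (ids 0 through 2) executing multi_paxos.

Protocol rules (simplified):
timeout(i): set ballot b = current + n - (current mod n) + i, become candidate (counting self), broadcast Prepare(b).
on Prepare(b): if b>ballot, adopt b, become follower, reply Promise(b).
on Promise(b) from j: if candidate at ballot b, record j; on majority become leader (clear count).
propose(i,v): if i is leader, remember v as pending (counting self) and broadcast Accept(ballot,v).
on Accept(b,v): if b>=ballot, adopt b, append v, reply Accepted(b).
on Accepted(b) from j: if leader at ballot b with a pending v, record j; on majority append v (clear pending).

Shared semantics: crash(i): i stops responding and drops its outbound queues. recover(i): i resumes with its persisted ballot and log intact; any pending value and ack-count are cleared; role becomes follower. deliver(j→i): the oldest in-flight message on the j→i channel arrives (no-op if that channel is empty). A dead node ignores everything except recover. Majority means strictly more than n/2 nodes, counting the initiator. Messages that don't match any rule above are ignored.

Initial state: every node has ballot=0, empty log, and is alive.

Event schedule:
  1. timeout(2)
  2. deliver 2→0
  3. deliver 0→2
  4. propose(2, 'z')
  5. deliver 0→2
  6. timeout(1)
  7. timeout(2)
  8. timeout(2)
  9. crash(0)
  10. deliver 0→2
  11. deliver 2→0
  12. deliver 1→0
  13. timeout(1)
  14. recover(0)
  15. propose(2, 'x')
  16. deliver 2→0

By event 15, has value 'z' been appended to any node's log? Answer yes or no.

no

1. timeout(2):  <2:cand b5 ->
2. deliver 2→0:  <0:foll b5 ->
3. deliver 0→2:  <2:lead b5 ->
4. propose(2,'z'):  nop
5. deliver 0→2:  nop
6. timeout(1):  <1:cand b4 ->
7. timeout(2):  <2:cand b8 ->
8. timeout(2):  <2:cand b11 ->
9. crash(0):  <0:✗foll b5 ->
10. deliver 0→2:  nop
11. deliver 2→0:  nop
12. deliver 1→0:  nop
13. timeout(1):  <1:cand b7 ->
14. recover(0):  <0:foll b5 ->
15. propose(2,'x'):  nop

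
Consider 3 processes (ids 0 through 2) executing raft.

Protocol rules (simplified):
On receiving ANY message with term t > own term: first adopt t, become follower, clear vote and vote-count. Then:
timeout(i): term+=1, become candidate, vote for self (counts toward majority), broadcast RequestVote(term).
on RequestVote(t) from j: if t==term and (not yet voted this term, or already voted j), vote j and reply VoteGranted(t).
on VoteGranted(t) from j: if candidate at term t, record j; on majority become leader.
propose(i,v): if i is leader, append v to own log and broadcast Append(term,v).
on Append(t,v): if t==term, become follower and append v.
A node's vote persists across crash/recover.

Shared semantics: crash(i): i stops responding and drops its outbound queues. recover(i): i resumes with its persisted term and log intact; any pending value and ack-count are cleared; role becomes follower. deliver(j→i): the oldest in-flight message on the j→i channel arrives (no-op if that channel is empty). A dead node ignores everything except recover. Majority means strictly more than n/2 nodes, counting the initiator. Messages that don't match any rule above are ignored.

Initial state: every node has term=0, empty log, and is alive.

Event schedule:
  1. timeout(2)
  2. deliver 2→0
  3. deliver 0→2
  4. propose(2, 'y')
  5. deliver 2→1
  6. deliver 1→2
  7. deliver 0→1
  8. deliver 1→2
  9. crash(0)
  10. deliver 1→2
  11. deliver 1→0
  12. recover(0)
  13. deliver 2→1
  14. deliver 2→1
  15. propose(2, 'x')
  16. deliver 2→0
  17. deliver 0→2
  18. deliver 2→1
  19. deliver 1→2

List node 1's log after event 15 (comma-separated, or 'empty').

step 1 timeout(2): 2={cand,t=1,log=-}
step 2 deliver 2→0: 0={foll,t=1,log=-}
step 3 deliver 0→2: 2={lead,t=1,log=-}
step 4 propose(2,'y'): 2={lead,t=1,log=y}
step 5 deliver 2→1: 1={foll,t=1,log=-}
step 6 deliver 1→2: —
step 7 deliver 0→1: —
step 8 deliver 1→2: —
step 9 crash(0): 0={✗foll,t=1,log=-}
step 10 deliver 1→2: —
step 11 deliver 1→0: —
step 12 recover(0): 0={foll,t=1,log=-}
step 13 deliver 2→1: 1={foll,t=1,log=y}
step 14 deliver 2→1: —
step 15 propose(2,'x'): 2={lead,t=1,log=y,x}

y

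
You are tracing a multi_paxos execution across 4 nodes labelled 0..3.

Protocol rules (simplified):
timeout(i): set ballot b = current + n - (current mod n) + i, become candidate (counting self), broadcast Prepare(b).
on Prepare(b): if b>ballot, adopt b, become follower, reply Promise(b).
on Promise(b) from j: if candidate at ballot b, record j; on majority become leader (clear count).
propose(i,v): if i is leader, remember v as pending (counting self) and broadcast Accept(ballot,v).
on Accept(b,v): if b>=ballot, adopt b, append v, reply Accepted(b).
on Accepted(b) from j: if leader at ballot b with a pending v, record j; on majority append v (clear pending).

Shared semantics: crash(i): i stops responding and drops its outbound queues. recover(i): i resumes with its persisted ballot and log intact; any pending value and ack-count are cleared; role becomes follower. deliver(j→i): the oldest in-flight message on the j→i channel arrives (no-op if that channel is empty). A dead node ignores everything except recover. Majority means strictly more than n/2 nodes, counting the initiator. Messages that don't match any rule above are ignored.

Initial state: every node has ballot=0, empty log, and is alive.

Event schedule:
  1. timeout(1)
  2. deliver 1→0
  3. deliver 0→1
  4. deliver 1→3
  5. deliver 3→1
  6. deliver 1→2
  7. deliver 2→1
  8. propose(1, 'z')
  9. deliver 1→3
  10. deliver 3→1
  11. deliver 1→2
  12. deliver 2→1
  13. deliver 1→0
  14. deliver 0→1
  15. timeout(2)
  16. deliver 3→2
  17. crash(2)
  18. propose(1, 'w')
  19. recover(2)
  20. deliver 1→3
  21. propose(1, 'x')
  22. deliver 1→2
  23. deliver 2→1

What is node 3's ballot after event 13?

[1] timeout(1) → N1(cand b5 [-])
[2] deliver 1→0 → N0(foll b5 [-])
[3] deliver 0→1 → ∅
[4] deliver 1→3 → N3(foll b5 [-])
[5] deliver 3→1 → N1(lead b5 [-])
[6] deliver 1→2 → N2(foll b5 [-])
[7] deliver 2→1 → ∅
[8] propose(1,'z') → ∅
[9] deliver 1→3 → N3(foll b5 [z])
[10] deliver 3→1 → ∅
[11] deliver 1→2 → N2(foll b5 [z])
[12] deliver 2→1 → N1(lead b5 [z])
[13] deliver 1→0 → N0(foll b5 [z])

5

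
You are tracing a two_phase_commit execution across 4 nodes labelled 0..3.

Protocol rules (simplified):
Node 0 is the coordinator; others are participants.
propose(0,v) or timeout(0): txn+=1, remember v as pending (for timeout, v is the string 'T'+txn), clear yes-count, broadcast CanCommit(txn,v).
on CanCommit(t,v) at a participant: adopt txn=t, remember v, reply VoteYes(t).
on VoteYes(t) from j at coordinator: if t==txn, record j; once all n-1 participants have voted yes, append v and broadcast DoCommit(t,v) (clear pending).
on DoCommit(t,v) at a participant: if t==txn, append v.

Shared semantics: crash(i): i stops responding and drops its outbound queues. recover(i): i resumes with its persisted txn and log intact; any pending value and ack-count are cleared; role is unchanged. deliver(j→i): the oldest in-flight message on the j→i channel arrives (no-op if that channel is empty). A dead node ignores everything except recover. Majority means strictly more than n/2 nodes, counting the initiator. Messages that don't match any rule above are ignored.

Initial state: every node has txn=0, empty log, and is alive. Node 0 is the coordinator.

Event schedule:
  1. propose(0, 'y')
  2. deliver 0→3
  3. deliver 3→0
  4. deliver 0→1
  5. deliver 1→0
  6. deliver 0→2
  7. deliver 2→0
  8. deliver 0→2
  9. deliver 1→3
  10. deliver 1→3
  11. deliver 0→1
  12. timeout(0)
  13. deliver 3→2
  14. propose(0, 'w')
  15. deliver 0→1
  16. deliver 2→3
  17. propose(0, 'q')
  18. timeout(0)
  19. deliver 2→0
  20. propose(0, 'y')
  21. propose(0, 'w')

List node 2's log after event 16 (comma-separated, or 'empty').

step 1 propose(0,'y'): 0={coor,t=1,log=-}
step 2 deliver 0→3: 3={part,t=1,log=-}
step 3 deliver 3→0: —
step 4 deliver 0→1: 1={part,t=1,log=-}
step 5 deliver 1→0: —
step 6 deliver 0→2: 2={part,t=1,log=-}
step 7 deliver 2→0: 0={coor,t=1,log=y}
step 8 deliver 0→2: 2={part,t=1,log=y}
step 9 deliver 1→3: —
step 10 deliver 1→3: —
step 11 deliver 0→1: 1={part,t=1,log=y}
step 12 timeout(0): 0={coor,t=2,log=y}
step 13 deliver 3→2: —
step 14 propose(0,'w'): 0={coor,t=3,log=y}
step 15 deliver 0→1: 1={part,t=2,log=y}
step 16 deliver 2→3: —

y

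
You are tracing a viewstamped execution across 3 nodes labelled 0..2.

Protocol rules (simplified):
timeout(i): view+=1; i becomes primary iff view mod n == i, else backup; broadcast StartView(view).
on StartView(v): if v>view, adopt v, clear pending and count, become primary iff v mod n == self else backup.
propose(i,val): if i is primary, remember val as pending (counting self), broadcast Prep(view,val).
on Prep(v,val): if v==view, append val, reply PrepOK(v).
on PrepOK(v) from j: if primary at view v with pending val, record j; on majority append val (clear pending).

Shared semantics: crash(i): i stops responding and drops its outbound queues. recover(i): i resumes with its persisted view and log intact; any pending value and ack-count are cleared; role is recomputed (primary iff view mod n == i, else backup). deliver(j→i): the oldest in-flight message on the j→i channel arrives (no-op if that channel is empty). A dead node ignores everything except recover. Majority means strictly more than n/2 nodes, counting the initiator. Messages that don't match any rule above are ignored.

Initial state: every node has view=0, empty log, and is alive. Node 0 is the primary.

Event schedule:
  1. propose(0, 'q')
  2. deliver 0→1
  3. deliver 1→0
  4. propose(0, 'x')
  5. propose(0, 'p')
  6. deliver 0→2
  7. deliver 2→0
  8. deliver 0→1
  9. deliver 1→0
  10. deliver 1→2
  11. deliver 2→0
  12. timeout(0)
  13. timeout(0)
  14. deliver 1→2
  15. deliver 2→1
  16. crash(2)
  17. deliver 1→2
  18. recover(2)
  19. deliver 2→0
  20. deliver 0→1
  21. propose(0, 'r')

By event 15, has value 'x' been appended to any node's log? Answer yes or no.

yes

e1 propose(0,'q'): ·
e2 deliver 0→1: 1[back,v=0,q]
e3 deliver 1→0: 0[prim,v=0,q]
e4 propose(0,'x'): ·
e5 propose(0,'p'): ·
e6 deliver 0→2: 2[back,v=0,q]
e7 deliver 2→0: 0[prim,v=0,q,p]
e8 deliver 0→1: 1[back,v=0,q,x]
e9 deliver 1→0: ·
e10 deliver 1→2: ·
e11 deliver 2→0: ·
e12 timeout(0): 0[back,v=1,q,p]
e13 timeout(0): 0[back,v=2,q,p]
e14 deliver 1→2: ·
e15 deliver 2→1: ·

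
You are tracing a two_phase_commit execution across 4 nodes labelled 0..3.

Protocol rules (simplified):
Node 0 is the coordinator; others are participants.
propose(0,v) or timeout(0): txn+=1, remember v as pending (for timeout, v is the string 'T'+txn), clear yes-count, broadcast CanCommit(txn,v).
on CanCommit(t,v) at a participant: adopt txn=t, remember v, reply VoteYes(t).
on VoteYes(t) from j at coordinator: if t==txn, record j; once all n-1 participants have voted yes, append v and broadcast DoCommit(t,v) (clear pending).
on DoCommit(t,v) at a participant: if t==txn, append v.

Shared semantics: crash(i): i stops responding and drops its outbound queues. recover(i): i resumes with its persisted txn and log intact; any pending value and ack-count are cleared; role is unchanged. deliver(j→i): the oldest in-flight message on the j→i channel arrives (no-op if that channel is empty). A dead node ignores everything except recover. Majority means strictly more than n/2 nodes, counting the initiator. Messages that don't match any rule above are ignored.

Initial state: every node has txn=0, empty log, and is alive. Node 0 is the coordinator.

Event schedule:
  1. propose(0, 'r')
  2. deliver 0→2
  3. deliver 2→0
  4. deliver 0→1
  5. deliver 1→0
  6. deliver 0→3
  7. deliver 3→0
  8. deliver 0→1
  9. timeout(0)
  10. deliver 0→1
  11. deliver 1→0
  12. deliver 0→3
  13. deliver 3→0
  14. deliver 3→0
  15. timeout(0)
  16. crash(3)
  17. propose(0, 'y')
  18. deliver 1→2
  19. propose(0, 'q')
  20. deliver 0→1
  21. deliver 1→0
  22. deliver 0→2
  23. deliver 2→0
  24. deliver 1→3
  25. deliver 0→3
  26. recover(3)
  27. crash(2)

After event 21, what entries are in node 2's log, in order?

e1 propose(0,'r'): 0[coor,t=1,-]
e2 deliver 0→2: 2[part,t=1,-]
e3 deliver 2→0: ·
e4 deliver 0→1: 1[part,t=1,-]
e5 deliver 1→0: ·
e6 deliver 0→3: 3[part,t=1,-]
e7 deliver 3→0: 0[coor,t=1,r]
e8 deliver 0→1: 1[part,t=1,r]
e9 timeout(0): 0[coor,t=2,r]
e10 deliver 0→1: 1[part,t=2,r]
e11 deliver 1→0: ·
e12 deliver 0→3: 3[part,t=1,r]
e13 deliver 3→0: ·
e14 deliver 3→0: ·
e15 timeout(0): 0[coor,t=3,r]
e16 crash(3): 3[✗part,t=1,r]
e17 propose(0,'y'): 0[coor,t=4,r]
e18 deliver 1→2: ·
e19 propose(0,'q'): 0[coor,t=5,r]
e20 deliver 0→1: 1[part,t=3,r]
e21 deliver 1→0: ·

empty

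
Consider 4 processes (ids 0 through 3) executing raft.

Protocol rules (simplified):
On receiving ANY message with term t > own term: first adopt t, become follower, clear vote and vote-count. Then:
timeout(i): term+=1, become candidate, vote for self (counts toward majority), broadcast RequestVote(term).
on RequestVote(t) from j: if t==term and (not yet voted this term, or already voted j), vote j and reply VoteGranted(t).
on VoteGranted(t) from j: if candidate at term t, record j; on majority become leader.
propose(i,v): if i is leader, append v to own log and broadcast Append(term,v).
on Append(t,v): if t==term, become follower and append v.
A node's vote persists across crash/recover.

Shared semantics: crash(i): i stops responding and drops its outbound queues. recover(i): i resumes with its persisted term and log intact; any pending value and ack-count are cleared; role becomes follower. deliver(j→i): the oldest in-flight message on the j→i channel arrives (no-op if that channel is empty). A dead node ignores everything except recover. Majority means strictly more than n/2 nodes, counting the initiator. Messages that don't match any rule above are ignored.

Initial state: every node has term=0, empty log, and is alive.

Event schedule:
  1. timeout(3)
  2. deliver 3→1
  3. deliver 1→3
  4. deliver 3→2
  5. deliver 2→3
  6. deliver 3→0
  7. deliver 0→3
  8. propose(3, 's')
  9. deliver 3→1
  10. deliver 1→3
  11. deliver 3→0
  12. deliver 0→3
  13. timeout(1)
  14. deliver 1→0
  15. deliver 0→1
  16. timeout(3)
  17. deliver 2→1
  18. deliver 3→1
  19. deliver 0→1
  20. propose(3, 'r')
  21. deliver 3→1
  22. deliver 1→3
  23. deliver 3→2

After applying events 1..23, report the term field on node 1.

[1] timeout(3) → N3(cand t1 [-])
[2] deliver 3→1 → N1(foll t1 [-])
[3] deliver 1→3 → ∅
[4] deliver 3→2 → N2(foll t1 [-])
[5] deliver 2→3 → N3(lead t1 [-])
[6] deliver 3→0 → N0(foll t1 [-])
[7] deliver 0→3 → ∅
[8] propose(3,'s') → N3(lead t1 [s])
[9] deliver 3→1 → N1(foll t1 [s])
[10] deliver 1→3 → ∅
[11] deliver 3→0 → N0(foll t1 [s])
[12] deliver 0→3 → ∅
[13] timeout(1) → N1(cand t2 [s])
[14] deliver 1→0 → N0(foll t2 [s])
[15] deliver 0→1 → ∅
[16] timeout(3) → N3(cand t2 [s])
[17] deliver 2→1 → ∅
[18] deliver 3→1 → ∅
[19] deliver 0→1 → ∅
[20] propose(3,'r') → ∅
[21] deliver 3→1 → ∅
[22] deliver 1→3 → ∅
[23] deliver 3→2 → N2(foll t1 [s])

2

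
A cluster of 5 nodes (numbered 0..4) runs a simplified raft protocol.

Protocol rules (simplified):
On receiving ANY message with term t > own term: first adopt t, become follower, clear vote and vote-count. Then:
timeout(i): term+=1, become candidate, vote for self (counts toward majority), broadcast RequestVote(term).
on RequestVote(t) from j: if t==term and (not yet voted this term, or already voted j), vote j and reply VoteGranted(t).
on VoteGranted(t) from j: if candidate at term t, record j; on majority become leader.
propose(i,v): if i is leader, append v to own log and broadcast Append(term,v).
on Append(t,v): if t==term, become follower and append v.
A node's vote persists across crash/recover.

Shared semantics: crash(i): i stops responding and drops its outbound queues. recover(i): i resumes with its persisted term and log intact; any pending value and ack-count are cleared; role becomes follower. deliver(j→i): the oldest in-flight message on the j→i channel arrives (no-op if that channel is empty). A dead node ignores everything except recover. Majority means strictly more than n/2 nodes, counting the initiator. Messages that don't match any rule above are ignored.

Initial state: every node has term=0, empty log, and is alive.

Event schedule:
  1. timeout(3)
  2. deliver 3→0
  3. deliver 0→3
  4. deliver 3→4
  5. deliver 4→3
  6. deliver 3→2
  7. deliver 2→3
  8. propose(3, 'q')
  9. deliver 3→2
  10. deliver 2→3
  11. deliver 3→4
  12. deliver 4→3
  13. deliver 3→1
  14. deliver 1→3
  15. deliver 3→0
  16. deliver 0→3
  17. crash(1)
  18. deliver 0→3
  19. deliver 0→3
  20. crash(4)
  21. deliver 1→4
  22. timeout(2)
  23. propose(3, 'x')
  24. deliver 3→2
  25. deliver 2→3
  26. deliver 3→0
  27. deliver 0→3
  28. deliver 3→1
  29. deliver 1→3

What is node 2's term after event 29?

[1] timeout(3) → N3(cand t1 [-])
[2] deliver 3→0 → N0(foll t1 [-])
[3] deliver 0→3 → ∅
[4] deliver 3→4 → N4(foll t1 [-])
[5] deliver 4→3 → N3(lead t1 [-])
[6] deliver 3→2 → N2(foll t1 [-])
[7] deliver 2→3 → ∅
[8] propose(3,'q') → N3(lead t1 [q])
[9] deliver 3→2 → N2(foll t1 [q])
[10] deliver 2→3 → ∅
[11] deliver 3→4 → N4(foll t1 [q])
[12] deliver 4→3 → ∅
[13] deliver 3→1 → N1(foll t1 [-])
[14] deliver 1→3 → ∅
[15] deliver 3→0 → N0(foll t1 [q])
[16] deliver 0→3 → ∅
[17] crash(1) → N1(✗foll t1 [-])
[18] deliver 0→3 → ∅
[19] deliver 0→3 → ∅
[20] crash(4) → N4(✗foll t1 [q])
[21] deliver 1→4 → ∅
[22] timeout(2) → N2(cand t2 [q])
[23] propose(3,'x') → N3(lead t1 [q,x])
[24] deliver 3→2 → ∅
[25] deliver 2→3 → N3(foll t2 [q,x])
[26] deliver 3→0 → N0(foll t1 [q,x])
[27] deliver 0→3 → ∅
[28] deliver 3→1 → ∅
[29] deliver 1→3 → ∅

2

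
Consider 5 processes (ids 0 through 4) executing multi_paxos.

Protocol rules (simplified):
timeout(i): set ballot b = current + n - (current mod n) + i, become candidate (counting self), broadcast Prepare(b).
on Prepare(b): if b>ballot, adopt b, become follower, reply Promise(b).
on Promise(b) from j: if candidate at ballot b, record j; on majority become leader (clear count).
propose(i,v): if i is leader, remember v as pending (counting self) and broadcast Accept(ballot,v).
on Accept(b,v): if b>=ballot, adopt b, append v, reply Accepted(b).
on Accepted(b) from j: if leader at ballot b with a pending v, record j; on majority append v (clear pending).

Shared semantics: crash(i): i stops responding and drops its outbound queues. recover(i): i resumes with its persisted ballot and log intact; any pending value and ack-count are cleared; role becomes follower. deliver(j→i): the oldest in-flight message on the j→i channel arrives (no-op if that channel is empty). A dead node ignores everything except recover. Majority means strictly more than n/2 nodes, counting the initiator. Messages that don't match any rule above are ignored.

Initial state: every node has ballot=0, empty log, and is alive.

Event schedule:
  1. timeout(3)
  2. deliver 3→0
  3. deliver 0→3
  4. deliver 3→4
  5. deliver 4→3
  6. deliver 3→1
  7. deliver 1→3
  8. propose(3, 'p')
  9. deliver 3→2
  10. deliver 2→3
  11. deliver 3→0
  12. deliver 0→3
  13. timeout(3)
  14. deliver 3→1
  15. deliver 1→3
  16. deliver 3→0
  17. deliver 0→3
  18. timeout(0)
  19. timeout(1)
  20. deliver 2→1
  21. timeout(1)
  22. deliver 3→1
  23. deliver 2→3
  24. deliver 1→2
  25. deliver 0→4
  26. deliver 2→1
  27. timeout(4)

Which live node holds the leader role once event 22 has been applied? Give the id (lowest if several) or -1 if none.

-1

after 1 — timeout(3): n3:cand/b8/[-]
after 2 — deliver 3→0: n0:foll/b8/[-]
after 3 — deliver 0→3: ·
after 4 — deliver 3→4: n4:foll/b8/[-]
after 5 — deliver 4→3: n3:lead/b8/[-]
after 6 — deliver 3→1: n1:foll/b8/[-]
after 7 — deliver 1→3: ·
after 8 — propose(3,'p'): ·
after 9 — deliver 3→2: n2:foll/b8/[-]
after 10 — deliver 2→3: ·
after 11 — deliver 3→0: n0:foll/b8/[p]
after 12 — deliver 0→3: ·
after 13 — timeout(3): n3:cand/b13/[-]
after 14 — deliver 3→1: n1:foll/b8/[p]
after 15 — deliver 1→3: ·
after 16 — deliver 3→0: n0:foll/b13/[p]
after 17 — deliver 0→3: ·
after 18 — timeout(0): n0:cand/b15/[p]
after 19 — timeout(1): n1:cand/b11/[p]
after 20 — deliver 2→1: ·
after 21 — timeout(1): n1:cand/b16/[p]
after 22 — deliver 3→1: ·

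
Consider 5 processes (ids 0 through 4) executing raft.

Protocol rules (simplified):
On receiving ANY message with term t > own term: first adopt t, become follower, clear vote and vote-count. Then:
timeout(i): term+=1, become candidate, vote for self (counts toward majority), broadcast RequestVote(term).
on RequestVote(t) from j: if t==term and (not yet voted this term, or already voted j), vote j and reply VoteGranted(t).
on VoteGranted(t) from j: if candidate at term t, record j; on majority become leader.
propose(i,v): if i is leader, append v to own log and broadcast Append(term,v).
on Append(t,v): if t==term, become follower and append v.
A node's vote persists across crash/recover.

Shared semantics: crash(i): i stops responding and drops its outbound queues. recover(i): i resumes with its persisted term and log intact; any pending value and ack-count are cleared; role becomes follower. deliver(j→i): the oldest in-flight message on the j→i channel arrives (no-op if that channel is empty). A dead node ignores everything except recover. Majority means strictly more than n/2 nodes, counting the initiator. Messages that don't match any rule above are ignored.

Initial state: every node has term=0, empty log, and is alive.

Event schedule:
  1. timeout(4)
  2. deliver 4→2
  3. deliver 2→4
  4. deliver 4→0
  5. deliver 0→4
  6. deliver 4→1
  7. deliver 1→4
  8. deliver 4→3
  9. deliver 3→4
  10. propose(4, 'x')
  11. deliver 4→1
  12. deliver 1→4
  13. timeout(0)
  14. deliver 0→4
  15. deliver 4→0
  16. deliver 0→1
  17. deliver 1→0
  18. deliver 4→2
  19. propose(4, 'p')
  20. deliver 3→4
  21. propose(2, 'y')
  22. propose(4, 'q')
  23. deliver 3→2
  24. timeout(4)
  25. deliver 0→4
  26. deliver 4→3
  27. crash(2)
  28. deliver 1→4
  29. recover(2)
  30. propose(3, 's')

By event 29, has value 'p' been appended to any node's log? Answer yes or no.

e1 timeout(4): 4[cand,t=1,-]
e2 deliver 4→2: 2[foll,t=1,-]
e3 deliver 2→4: ·
e4 deliver 4→0: 0[foll,t=1,-]
e5 deliver 0→4: 4[lead,t=1,-]
e6 deliver 4→1: 1[foll,t=1,-]
e7 deliver 1→4: ·
e8 deliver 4→3: 3[foll,t=1,-]
e9 deliver 3→4: ·
e10 propose(4,'x'): 4[lead,t=1,x]
e11 deliver 4→1: 1[foll,t=1,x]
e12 deliver 1→4: ·
e13 timeout(0): 0[cand,t=2,-]
e14 deliver 0→4: 4[foll,t=2,x]
e15 deliver 4→0: ·
e16 deliver 0→1: 1[foll,t=2,x]
e17 deliver 1→0: ·
e18 deliver 4→2: 2[foll,t=1,x]
e19 propose(4,'p'): ·
e20 deliver 3→4: ·
e21 propose(2,'y'): ·
e22 propose(4,'q'): ·
e23 deliver 3→2: ·
e24 timeout(4): 4[cand,t=3,x]
e25 deliver 0→4: ·
e26 deliver 4→3: 3[foll,t=1,x]
e27 crash(2): 2[✗foll,t=1,x]
e28 deliver 1→4: ·
e29 recover(2): 2[foll,t=1,x]

no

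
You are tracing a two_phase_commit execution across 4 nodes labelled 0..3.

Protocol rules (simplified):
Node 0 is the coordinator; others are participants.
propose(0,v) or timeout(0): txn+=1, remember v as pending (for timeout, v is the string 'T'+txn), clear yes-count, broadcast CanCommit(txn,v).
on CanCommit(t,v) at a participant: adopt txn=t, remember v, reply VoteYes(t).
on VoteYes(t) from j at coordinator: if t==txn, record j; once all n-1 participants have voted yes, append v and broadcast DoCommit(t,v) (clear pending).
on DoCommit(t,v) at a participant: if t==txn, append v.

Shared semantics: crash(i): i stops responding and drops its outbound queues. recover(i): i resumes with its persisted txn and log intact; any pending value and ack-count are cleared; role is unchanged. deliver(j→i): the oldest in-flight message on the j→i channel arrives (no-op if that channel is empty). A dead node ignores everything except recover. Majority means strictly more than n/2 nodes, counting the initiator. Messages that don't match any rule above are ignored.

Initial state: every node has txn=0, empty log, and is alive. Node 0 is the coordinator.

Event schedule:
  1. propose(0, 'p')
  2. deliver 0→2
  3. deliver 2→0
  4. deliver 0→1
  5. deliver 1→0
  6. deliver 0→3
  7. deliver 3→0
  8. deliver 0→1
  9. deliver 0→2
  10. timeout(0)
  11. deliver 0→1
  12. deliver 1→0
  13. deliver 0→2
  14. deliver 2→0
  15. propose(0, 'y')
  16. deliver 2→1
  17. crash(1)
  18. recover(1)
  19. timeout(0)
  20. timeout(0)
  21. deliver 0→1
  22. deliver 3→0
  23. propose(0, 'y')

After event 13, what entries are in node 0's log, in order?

e1 propose(0,'p'): 0[coor,t=1,-]
e2 deliver 0→2: 2[part,t=1,-]
e3 deliver 2→0: ·
e4 deliver 0→1: 1[part,t=1,-]
e5 deliver 1→0: ·
e6 deliver 0→3: 3[part,t=1,-]
e7 deliver 3→0: 0[coor,t=1,p]
e8 deliver 0→1: 1[part,t=1,p]
e9 deliver 0→2: 2[part,t=1,p]
e10 timeout(0): 0[coor,t=2,p]
e11 deliver 0→1: 1[part,t=2,p]
e12 deliver 1→0: ·
e13 deliver 0→2: 2[part,t=2,p]

p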